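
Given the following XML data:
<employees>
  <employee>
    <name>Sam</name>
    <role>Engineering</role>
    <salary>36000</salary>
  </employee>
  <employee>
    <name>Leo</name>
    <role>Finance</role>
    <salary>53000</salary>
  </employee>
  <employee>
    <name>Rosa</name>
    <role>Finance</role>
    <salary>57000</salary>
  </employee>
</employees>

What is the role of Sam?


Searching for <employee> with <name>Sam</name>
Found at position 1
<role>Engineering</role>

ANSWER: Engineering


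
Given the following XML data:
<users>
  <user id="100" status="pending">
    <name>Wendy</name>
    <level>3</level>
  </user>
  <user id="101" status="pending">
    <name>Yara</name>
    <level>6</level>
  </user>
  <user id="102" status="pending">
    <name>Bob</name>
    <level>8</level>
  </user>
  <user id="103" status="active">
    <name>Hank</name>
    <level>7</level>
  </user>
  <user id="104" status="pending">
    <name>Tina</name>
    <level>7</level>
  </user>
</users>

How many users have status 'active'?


Counting users with status='active':
  Hank (id=103) -> MATCH
Count: 1

ANSWER: 1


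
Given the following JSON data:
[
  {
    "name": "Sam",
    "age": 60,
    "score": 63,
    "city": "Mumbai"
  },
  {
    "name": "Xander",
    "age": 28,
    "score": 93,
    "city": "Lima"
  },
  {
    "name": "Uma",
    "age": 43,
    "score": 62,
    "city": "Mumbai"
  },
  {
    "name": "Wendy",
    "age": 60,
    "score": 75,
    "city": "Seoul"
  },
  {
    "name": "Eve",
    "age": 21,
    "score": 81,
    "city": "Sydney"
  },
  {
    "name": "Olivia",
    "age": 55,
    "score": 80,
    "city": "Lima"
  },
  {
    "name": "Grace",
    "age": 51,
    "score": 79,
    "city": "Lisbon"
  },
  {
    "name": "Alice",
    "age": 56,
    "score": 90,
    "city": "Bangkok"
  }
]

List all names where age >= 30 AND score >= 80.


Checking both conditions:
  Sam (age=60, score=63) -> no
  Xander (age=28, score=93) -> no
  Uma (age=43, score=62) -> no
  Wendy (age=60, score=75) -> no
  Eve (age=21, score=81) -> no
  Olivia (age=55, score=80) -> YES
  Grace (age=51, score=79) -> no
  Alice (age=56, score=90) -> YES


ANSWER: Olivia, Alice


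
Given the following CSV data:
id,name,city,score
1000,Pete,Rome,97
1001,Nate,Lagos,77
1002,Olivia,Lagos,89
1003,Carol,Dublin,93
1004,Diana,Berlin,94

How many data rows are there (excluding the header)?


Counting rows (excluding header):
Header: id,name,city,score
Data rows: 5

ANSWER: 5


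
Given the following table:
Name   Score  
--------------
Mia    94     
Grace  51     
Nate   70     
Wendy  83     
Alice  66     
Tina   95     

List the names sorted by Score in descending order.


Sorting by Score (descending):
  Tina: 95
  Mia: 94
  Wendy: 83
  Nate: 70
  Alice: 66
  Grace: 51


ANSWER: Tina, Mia, Wendy, Nate, Alice, Grace


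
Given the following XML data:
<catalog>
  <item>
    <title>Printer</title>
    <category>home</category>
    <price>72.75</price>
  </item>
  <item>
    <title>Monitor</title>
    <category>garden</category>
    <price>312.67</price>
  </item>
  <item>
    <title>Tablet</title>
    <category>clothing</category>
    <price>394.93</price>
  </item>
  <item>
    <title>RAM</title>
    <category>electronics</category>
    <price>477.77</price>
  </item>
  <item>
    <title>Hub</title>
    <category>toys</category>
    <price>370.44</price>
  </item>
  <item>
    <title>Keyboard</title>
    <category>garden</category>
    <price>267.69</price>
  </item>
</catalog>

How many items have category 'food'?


Scanning <item> elements for <category>food</category>:
Count: 0

ANSWER: 0


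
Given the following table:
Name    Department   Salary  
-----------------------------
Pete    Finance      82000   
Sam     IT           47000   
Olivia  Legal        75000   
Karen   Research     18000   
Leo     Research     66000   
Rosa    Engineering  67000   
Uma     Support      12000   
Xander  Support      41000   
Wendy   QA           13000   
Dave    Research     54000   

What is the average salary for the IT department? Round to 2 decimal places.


IT department members:
  Sam: 47000
Sum = 47000
Count = 1
Average = 47000 / 1 = 47000.00

ANSWER: 47000.00


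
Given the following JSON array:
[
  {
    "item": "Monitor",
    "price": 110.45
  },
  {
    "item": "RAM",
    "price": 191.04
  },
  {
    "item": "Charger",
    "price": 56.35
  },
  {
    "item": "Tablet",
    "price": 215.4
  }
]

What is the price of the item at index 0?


Array index 0 -> Monitor
price = 110.45

ANSWER: 110.45


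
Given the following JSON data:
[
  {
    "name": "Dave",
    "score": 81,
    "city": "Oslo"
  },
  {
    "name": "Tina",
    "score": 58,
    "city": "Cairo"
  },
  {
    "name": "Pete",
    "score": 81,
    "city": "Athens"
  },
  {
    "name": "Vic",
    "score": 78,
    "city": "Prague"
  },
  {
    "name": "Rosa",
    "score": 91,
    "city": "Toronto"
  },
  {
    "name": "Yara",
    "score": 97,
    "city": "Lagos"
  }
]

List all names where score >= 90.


Filtering records where score >= 90:
  Dave (score=81) -> no
  Tina (score=58) -> no
  Pete (score=81) -> no
  Vic (score=78) -> no
  Rosa (score=91) -> YES
  Yara (score=97) -> YES


ANSWER: Rosa, Yara


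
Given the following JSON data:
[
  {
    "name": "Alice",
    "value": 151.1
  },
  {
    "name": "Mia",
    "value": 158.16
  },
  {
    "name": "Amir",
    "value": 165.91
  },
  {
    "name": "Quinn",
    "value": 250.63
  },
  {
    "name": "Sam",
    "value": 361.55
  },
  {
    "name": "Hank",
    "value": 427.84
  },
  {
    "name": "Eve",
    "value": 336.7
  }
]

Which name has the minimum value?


Comparing values:
  Alice: 151.1
  Mia: 158.16
  Amir: 165.91
  Quinn: 250.63
  Sam: 361.55
  Hank: 427.84
  Eve: 336.7
Minimum: Alice (151.1)

ANSWER: Alice


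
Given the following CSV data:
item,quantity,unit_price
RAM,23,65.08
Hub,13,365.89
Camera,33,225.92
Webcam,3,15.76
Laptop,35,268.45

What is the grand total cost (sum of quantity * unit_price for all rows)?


Computing row totals:
  RAM: 23 * 65.08 = 1496.84
  Hub: 13 * 365.89 = 4756.57
  Camera: 33 * 225.92 = 7455.36
  Webcam: 3 * 15.76 = 47.28
  Laptop: 35 * 268.45 = 9395.75
Grand total = 1496.84 + 4756.57 + 7455.36 + 47.28 + 9395.75 = 23151.8

ANSWER: 23151.8


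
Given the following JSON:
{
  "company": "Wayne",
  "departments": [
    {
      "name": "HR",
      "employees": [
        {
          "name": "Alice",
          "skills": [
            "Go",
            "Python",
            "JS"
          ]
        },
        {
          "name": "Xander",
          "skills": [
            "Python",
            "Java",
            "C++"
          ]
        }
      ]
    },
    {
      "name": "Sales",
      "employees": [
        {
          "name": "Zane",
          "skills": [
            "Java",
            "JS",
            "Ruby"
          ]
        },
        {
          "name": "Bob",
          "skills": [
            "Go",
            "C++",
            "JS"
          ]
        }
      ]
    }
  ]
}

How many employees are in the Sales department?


Path: departments[1].employees
Count: 2

ANSWER: 2


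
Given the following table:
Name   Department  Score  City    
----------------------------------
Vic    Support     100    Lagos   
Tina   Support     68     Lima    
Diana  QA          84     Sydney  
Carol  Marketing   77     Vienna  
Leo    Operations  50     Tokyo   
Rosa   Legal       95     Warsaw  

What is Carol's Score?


Row 4: Carol
Score = 77

ANSWER: 77


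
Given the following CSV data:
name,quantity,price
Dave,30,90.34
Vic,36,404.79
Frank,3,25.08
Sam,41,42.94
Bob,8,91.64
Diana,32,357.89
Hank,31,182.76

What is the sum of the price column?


Values in 'price' column:
  Row 1: 90.34
  Row 2: 404.79
  Row 3: 25.08
  Row 4: 42.94
  Row 5: 91.64
  Row 6: 357.89
  Row 7: 182.76
Sum = 90.34 + 404.79 + 25.08 + 42.94 + 91.64 + 357.89 + 182.76 = 1195.44

ANSWER: 1195.44


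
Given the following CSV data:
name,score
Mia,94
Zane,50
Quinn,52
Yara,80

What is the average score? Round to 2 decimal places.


Scores: 94, 50, 52, 80
Sum = 276
Count = 4
Average = 276 / 4 = 69.00

ANSWER: 69.00


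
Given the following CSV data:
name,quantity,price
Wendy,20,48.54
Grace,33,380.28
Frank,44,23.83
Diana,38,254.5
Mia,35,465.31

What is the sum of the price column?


Values in 'price' column:
  Row 1: 48.54
  Row 2: 380.28
  Row 3: 23.83
  Row 4: 254.5
  Row 5: 465.31
Sum = 48.54 + 380.28 + 23.83 + 254.5 + 465.31 = 1172.46

ANSWER: 1172.46


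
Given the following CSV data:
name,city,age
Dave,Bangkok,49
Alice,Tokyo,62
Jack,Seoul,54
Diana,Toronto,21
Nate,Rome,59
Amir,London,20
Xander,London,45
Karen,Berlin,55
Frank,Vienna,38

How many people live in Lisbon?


Scanning city column for 'Lisbon':
Total matches: 0

ANSWER: 0


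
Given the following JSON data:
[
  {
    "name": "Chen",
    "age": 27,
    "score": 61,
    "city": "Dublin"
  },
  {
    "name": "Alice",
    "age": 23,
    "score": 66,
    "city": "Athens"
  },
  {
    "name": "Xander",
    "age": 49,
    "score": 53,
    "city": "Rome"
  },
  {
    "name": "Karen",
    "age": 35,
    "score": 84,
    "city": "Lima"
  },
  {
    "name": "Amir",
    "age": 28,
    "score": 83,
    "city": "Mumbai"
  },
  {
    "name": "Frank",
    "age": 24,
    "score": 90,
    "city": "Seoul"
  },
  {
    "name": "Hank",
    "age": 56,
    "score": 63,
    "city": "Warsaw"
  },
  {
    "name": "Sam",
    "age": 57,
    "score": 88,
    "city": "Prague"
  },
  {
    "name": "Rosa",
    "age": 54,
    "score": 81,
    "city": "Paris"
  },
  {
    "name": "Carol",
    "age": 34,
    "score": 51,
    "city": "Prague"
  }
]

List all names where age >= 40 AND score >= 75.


Checking both conditions:
  Chen (age=27, score=61) -> no
  Alice (age=23, score=66) -> no
  Xander (age=49, score=53) -> no
  Karen (age=35, score=84) -> no
  Amir (age=28, score=83) -> no
  Frank (age=24, score=90) -> no
  Hank (age=56, score=63) -> no
  Sam (age=57, score=88) -> YES
  Rosa (age=54, score=81) -> YES
  Carol (age=34, score=51) -> no


ANSWER: Sam, Rosa


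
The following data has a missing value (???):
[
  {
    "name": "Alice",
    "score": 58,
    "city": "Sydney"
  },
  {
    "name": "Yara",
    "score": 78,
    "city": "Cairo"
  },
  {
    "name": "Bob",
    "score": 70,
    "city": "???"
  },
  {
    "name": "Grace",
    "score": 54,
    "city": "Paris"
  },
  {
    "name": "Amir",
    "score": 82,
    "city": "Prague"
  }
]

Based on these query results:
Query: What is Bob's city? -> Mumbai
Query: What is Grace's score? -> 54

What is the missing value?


The missing value is Bob's city
From query: Bob's city = Mumbai

ANSWER: Mumbai


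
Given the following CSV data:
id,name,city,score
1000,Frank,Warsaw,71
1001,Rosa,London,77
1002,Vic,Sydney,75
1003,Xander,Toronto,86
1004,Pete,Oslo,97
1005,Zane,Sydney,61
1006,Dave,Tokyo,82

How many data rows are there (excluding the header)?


Counting rows (excluding header):
Header: id,name,city,score
Data rows: 7

ANSWER: 7


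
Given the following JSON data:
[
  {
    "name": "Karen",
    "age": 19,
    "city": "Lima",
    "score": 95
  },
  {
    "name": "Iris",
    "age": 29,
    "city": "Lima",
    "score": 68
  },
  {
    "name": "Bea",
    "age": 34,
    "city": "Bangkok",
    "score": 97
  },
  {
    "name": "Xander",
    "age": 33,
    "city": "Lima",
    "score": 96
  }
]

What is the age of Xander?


Looking up record where name = Xander
Record index: 3
Field 'age' = 33

ANSWER: 33


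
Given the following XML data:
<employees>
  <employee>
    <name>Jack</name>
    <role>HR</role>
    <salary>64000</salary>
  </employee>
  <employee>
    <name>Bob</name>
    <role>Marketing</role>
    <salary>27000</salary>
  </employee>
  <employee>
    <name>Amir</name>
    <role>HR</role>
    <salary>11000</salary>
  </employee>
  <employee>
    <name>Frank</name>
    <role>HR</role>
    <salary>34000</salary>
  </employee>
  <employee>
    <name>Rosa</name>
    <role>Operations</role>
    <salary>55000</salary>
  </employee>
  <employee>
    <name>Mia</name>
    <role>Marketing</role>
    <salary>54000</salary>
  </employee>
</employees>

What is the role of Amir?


Searching for <employee> with <name>Amir</name>
Found at position 3
<role>HR</role>

ANSWER: HR


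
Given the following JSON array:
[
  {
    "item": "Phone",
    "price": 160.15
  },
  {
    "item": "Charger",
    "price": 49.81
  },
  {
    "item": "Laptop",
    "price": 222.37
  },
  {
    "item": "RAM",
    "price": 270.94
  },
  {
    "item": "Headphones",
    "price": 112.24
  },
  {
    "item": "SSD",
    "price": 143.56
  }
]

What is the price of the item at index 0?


Array index 0 -> Phone
price = 160.15

ANSWER: 160.15


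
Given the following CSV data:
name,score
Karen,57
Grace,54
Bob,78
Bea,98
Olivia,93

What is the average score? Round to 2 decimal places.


Scores: 57, 54, 78, 98, 93
Sum = 380
Count = 5
Average = 380 / 5 = 76.00

ANSWER: 76.00


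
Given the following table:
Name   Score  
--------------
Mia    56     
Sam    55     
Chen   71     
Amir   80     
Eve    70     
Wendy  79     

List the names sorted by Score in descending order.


Sorting by Score (descending):
  Amir: 80
  Wendy: 79
  Chen: 71
  Eve: 70
  Mia: 56
  Sam: 55


ANSWER: Amir, Wendy, Chen, Eve, Mia, Sam


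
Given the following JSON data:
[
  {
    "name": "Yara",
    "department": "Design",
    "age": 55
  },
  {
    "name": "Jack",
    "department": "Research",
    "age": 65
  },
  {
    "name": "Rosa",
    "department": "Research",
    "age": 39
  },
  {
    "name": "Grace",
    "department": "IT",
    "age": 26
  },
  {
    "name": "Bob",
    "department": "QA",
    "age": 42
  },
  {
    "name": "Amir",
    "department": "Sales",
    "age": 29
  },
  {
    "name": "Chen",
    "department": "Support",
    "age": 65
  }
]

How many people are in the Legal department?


Scanning records for department = Legal
  No matches found
Count: 0

ANSWER: 0


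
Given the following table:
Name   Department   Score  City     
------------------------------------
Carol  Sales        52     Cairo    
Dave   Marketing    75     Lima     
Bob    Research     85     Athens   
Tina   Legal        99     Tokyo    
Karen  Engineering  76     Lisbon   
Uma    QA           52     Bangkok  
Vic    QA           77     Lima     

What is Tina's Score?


Row 4: Tina
Score = 99

ANSWER: 99


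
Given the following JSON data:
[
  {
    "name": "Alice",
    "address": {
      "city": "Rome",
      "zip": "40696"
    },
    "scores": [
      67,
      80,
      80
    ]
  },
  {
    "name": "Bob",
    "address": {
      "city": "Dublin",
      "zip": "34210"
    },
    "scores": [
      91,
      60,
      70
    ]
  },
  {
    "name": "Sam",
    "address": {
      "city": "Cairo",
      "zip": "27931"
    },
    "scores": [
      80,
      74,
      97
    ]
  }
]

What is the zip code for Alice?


Path: records[0].address.zip
Value: 40696

ANSWER: 40696


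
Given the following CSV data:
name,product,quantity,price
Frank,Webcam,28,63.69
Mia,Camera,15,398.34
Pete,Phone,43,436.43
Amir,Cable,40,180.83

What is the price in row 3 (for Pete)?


Row 3: Pete
Column 'price' = 436.43

ANSWER: 436.43


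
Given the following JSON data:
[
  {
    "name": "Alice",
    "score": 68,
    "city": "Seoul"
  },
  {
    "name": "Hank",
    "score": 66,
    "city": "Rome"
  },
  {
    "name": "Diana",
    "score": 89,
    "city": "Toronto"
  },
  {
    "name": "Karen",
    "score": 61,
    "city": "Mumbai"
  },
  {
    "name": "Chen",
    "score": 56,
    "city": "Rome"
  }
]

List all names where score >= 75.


Filtering records where score >= 75:
  Alice (score=68) -> no
  Hank (score=66) -> no
  Diana (score=89) -> YES
  Karen (score=61) -> no
  Chen (score=56) -> no


ANSWER: Diana


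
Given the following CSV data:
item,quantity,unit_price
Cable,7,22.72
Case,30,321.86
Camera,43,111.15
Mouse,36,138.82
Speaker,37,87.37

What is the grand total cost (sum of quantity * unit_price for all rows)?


Computing row totals:
  Cable: 7 * 22.72 = 159.04
  Case: 30 * 321.86 = 9655.8
  Camera: 43 * 111.15 = 4779.45
  Mouse: 36 * 138.82 = 4997.52
  Speaker: 37 * 87.37 = 3232.69
Grand total = 159.04 + 9655.8 + 4779.45 + 4997.52 + 3232.69 = 22824.5

ANSWER: 22824.5


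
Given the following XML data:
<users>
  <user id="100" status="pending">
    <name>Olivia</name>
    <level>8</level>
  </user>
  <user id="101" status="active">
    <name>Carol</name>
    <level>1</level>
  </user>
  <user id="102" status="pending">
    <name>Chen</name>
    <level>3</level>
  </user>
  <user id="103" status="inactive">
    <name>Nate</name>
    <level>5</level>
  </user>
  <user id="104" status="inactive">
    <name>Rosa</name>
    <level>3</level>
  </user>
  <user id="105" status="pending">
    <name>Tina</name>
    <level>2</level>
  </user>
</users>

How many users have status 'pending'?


Counting users with status='pending':
  Olivia (id=100) -> MATCH
  Chen (id=102) -> MATCH
  Tina (id=105) -> MATCH
Count: 3

ANSWER: 3


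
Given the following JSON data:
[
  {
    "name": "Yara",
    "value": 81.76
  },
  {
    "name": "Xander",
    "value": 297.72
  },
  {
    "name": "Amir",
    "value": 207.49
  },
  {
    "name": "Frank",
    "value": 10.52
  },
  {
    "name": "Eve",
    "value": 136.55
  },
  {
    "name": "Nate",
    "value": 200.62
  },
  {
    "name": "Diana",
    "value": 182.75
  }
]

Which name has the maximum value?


Comparing values:
  Yara: 81.76
  Xander: 297.72
  Amir: 207.49
  Frank: 10.52
  Eve: 136.55
  Nate: 200.62
  Diana: 182.75
Maximum: Xander (297.72)

ANSWER: Xander


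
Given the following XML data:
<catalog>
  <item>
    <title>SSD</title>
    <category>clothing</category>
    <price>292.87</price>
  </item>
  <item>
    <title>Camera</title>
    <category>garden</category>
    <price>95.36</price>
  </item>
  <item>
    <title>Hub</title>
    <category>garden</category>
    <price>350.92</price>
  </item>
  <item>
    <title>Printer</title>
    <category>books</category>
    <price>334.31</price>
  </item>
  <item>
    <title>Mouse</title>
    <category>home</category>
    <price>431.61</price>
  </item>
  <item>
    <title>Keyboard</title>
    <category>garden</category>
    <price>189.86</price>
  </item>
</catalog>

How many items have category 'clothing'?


Scanning <item> elements for <category>clothing</category>:
  Item 1: SSD -> MATCH
Count: 1

ANSWER: 1


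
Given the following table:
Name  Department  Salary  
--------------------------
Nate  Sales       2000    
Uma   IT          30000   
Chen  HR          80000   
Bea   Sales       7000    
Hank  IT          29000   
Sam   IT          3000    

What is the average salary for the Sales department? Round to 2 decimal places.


Sales department members:
  Nate: 2000
  Bea: 7000
Sum = 9000
Count = 2
Average = 9000 / 2 = 4500.00

ANSWER: 4500.00


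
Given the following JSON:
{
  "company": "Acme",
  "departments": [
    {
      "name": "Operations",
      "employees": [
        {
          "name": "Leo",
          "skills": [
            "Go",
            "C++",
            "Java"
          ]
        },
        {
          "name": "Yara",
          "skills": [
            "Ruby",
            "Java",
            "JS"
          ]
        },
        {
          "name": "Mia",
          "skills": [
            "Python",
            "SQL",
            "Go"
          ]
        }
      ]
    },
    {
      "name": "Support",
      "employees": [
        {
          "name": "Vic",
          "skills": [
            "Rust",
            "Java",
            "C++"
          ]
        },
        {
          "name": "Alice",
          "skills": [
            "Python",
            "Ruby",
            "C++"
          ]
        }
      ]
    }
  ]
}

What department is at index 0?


Path: departments[0].name
Value: Operations

ANSWER: Operations


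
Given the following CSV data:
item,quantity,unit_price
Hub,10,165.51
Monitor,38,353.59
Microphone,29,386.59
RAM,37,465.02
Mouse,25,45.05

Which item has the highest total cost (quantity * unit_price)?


Computing row totals:
  Hub: 1655.1
  Monitor: 13436.42
  Microphone: 11211.11
  RAM: 17205.74
  Mouse: 1126.25
Maximum: RAM (17205.74)

ANSWER: RAM


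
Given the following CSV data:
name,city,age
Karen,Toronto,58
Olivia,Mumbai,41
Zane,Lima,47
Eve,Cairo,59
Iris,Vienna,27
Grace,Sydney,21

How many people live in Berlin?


Scanning city column for 'Berlin':
Total matches: 0

ANSWER: 0


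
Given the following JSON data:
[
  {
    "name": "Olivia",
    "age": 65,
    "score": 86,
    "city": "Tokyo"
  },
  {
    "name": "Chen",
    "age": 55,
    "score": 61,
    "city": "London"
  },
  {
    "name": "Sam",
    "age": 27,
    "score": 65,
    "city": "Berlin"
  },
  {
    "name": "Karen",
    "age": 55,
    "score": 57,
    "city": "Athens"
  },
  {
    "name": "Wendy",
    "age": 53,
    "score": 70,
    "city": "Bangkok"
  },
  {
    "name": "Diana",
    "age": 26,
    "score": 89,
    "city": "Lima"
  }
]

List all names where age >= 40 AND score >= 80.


Checking both conditions:
  Olivia (age=65, score=86) -> YES
  Chen (age=55, score=61) -> no
  Sam (age=27, score=65) -> no
  Karen (age=55, score=57) -> no
  Wendy (age=53, score=70) -> no
  Diana (age=26, score=89) -> no


ANSWER: Olivia


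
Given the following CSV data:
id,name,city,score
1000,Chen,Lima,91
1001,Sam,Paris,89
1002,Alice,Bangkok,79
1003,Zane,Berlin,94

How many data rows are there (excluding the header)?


Counting rows (excluding header):
Header: id,name,city,score
Data rows: 4

ANSWER: 4


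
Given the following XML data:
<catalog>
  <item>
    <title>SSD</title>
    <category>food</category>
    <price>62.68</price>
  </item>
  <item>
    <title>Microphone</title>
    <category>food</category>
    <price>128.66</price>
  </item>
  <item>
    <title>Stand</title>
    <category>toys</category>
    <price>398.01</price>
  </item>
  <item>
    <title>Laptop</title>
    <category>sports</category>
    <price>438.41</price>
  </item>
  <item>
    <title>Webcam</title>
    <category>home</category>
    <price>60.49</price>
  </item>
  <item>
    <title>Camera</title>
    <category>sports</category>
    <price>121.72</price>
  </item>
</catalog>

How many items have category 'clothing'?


Scanning <item> elements for <category>clothing</category>:
Count: 0

ANSWER: 0


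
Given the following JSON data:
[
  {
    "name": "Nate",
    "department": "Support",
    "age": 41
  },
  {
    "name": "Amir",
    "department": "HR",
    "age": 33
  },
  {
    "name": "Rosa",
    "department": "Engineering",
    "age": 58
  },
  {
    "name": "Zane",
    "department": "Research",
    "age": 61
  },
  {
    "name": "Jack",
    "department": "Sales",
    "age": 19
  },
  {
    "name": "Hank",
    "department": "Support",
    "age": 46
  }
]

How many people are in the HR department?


Scanning records for department = HR
  Record 1: Amir
Count: 1

ANSWER: 1


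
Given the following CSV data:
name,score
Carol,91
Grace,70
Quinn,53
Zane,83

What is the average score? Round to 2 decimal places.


Scores: 91, 70, 53, 83
Sum = 297
Count = 4
Average = 297 / 4 = 74.25

ANSWER: 74.25


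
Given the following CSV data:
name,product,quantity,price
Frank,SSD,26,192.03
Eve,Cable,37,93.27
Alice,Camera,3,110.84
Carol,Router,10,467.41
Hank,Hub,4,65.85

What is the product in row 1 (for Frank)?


Row 1: Frank
Column 'product' = SSD

ANSWER: SSD


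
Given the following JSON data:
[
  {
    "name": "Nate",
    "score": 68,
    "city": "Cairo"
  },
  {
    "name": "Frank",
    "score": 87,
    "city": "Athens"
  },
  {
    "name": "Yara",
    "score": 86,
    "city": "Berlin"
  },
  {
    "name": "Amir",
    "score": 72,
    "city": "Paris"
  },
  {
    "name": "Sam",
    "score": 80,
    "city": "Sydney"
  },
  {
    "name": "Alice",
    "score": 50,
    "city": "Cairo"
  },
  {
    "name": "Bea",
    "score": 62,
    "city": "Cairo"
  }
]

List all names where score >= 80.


Filtering records where score >= 80:
  Nate (score=68) -> no
  Frank (score=87) -> YES
  Yara (score=86) -> YES
  Amir (score=72) -> no
  Sam (score=80) -> YES
  Alice (score=50) -> no
  Bea (score=62) -> no


ANSWER: Frank, Yara, Sam


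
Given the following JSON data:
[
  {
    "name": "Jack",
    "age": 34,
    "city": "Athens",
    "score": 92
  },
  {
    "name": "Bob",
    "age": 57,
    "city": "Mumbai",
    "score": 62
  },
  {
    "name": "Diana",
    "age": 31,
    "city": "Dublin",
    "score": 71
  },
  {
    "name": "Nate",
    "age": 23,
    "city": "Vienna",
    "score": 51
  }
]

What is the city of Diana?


Looking up record where name = Diana
Record index: 2
Field 'city' = Dublin

ANSWER: Dublin


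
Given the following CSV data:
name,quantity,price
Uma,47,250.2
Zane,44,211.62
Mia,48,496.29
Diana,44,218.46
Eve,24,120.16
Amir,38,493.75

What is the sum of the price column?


Values in 'price' column:
  Row 1: 250.2
  Row 2: 211.62
  Row 3: 496.29
  Row 4: 218.46
  Row 5: 120.16
  Row 6: 493.75
Sum = 250.2 + 211.62 + 496.29 + 218.46 + 120.16 + 493.75 = 1790.48

ANSWER: 1790.48


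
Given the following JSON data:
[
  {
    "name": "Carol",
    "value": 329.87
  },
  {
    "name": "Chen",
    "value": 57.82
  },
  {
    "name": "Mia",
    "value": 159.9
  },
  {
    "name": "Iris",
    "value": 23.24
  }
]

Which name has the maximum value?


Comparing values:
  Carol: 329.87
  Chen: 57.82
  Mia: 159.9
  Iris: 23.24
Maximum: Carol (329.87)

ANSWER: Carol


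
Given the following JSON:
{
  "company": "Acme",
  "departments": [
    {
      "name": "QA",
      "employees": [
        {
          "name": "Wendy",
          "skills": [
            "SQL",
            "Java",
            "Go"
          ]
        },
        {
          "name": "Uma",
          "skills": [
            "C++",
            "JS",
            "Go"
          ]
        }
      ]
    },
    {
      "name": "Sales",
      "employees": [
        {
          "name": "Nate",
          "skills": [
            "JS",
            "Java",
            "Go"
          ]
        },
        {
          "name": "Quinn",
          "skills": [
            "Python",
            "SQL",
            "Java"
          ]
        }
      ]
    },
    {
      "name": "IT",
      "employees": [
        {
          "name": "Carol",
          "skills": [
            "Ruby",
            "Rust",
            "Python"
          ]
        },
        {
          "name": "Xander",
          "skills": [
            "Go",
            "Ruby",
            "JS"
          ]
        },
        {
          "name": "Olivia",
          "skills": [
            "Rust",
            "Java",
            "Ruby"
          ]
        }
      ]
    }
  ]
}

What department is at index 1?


Path: departments[1].name
Value: Sales

ANSWER: Sales


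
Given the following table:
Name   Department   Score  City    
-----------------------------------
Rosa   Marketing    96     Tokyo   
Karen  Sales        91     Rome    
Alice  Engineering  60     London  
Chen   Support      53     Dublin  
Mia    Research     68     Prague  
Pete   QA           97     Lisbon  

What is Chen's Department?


Row 4: Chen
Department = Support

ANSWER: Support


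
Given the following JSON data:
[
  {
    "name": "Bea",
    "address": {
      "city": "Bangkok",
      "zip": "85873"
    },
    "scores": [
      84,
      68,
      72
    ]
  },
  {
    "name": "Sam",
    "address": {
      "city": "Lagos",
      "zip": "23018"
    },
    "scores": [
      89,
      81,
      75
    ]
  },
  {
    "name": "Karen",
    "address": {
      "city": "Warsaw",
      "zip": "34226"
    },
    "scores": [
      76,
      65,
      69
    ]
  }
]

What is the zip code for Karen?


Path: records[2].address.zip
Value: 34226

ANSWER: 34226


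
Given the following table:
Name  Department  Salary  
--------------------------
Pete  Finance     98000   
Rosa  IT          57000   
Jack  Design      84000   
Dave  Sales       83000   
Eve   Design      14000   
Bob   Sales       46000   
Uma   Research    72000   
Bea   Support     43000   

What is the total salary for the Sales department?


Sales department members:
  Dave: 83000
  Bob: 46000
Total = 83000 + 46000 = 129000

ANSWER: 129000


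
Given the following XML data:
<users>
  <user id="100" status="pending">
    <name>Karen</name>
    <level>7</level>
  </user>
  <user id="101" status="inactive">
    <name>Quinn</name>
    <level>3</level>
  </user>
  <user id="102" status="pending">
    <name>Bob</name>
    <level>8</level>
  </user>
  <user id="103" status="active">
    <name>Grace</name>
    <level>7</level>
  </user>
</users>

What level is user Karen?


Finding user: Karen
<level>7</level>

ANSWER: 7


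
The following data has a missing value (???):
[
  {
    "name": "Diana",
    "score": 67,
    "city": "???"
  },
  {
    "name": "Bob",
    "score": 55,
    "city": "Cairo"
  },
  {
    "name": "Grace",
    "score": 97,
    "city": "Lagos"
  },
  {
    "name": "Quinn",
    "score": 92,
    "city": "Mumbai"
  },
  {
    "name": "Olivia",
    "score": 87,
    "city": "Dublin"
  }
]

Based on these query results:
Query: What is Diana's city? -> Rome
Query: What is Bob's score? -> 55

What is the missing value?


The missing value is Diana's city
From query: Diana's city = Rome

ANSWER: Rome


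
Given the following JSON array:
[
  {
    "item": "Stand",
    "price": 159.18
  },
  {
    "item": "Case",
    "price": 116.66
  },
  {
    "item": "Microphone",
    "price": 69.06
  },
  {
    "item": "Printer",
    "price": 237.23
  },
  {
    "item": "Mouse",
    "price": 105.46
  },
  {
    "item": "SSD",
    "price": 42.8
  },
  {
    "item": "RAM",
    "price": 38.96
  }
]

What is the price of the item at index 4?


Array index 4 -> Mouse
price = 105.46

ANSWER: 105.46


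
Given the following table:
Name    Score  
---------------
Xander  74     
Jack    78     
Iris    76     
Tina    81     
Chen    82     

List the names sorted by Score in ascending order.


Sorting by Score (ascending):
  Xander: 74
  Iris: 76
  Jack: 78
  Tina: 81
  Chen: 82


ANSWER: Xander, Iris, Jack, Tina, Chen


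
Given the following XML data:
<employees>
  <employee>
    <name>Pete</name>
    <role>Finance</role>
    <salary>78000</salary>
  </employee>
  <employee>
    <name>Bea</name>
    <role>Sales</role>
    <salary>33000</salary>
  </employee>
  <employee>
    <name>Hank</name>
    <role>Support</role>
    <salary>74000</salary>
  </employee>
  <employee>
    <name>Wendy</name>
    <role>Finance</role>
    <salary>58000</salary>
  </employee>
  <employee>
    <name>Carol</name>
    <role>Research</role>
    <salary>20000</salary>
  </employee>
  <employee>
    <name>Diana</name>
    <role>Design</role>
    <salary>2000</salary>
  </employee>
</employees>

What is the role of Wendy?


Searching for <employee> with <name>Wendy</name>
Found at position 4
<role>Finance</role>

ANSWER: Finance


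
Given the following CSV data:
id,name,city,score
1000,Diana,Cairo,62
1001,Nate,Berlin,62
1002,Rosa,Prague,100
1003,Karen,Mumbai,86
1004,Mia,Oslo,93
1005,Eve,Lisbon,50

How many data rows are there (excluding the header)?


Counting rows (excluding header):
Header: id,name,city,score
Data rows: 6

ANSWER: 6


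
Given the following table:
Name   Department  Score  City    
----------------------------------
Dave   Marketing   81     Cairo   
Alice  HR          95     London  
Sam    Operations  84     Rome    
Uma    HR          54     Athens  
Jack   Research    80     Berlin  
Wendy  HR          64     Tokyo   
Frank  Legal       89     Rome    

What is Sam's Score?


Row 3: Sam
Score = 84

ANSWER: 84


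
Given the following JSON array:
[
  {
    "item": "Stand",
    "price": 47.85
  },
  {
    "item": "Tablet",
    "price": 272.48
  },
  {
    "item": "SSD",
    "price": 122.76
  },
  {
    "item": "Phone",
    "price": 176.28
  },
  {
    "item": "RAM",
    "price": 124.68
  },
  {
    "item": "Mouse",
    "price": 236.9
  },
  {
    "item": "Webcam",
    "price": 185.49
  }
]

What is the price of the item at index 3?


Array index 3 -> Phone
price = 176.28

ANSWER: 176.28


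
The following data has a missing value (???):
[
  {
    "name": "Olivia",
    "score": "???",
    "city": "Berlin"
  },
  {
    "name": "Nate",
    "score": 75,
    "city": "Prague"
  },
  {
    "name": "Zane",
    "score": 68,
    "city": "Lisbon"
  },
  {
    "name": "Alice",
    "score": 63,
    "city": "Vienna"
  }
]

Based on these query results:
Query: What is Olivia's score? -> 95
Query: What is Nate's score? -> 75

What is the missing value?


The missing value is Olivia's score
From query: Olivia's score = 95

ANSWER: 95


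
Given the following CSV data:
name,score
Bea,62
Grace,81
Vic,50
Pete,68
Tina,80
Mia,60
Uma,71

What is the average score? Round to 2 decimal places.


Scores: 62, 81, 50, 68, 80, 60, 71
Sum = 472
Count = 7
Average = 472 / 7 = 67.43

ANSWER: 67.43


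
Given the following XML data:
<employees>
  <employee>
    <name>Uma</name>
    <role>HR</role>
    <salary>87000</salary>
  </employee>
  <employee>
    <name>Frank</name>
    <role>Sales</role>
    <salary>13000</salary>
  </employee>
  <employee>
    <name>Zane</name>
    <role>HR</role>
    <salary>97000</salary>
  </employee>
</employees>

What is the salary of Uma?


Searching for <employee> with <name>Uma</name>
Found at position 1
<salary>87000</salary>

ANSWER: 87000


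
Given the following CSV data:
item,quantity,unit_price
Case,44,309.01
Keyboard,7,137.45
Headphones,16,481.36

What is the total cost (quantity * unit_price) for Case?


Row: Case
quantity = 44
unit_price = 309.01
total = 44 * 309.01 = 13596.44

ANSWER: 13596.44


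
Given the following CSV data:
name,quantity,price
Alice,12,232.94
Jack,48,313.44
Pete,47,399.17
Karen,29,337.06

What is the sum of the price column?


Values in 'price' column:
  Row 1: 232.94
  Row 2: 313.44
  Row 3: 399.17
  Row 4: 337.06
Sum = 232.94 + 313.44 + 399.17 + 337.06 = 1282.61

ANSWER: 1282.61


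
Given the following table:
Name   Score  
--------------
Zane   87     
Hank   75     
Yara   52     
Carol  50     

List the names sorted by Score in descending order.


Sorting by Score (descending):
  Zane: 87
  Hank: 75
  Yara: 52
  Carol: 50


ANSWER: Zane, Hank, Yara, Carol


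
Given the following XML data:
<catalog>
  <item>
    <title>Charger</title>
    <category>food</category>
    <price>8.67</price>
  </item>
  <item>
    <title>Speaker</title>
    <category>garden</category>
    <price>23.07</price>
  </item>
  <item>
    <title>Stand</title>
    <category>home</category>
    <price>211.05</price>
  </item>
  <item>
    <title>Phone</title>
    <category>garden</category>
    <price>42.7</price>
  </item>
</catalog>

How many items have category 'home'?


Scanning <item> elements for <category>home</category>:
  Item 3: Stand -> MATCH
Count: 1

ANSWER: 1


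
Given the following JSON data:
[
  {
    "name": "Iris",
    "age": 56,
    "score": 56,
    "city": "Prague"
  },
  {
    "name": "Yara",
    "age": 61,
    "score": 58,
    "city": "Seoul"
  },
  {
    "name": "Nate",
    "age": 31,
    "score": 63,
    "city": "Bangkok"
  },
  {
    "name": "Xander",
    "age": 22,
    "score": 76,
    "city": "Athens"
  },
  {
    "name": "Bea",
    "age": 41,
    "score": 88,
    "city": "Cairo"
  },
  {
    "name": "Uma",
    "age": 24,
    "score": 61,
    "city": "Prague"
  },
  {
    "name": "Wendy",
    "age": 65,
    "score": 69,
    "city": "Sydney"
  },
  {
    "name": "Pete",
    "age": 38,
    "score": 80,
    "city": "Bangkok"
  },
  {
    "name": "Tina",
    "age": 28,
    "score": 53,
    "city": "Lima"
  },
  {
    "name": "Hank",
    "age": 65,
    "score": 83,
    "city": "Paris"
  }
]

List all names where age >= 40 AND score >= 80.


Checking both conditions:
  Iris (age=56, score=56) -> no
  Yara (age=61, score=58) -> no
  Nate (age=31, score=63) -> no
  Xander (age=22, score=76) -> no
  Bea (age=41, score=88) -> YES
  Uma (age=24, score=61) -> no
  Wendy (age=65, score=69) -> no
  Pete (age=38, score=80) -> no
  Tina (age=28, score=53) -> no
  Hank (age=65, score=83) -> YES


ANSWER: Bea, Hank


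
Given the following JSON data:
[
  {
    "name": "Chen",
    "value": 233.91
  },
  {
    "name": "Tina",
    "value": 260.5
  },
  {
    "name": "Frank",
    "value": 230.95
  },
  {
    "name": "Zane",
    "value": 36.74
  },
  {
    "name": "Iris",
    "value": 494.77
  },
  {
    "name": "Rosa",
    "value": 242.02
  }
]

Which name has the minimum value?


Comparing values:
  Chen: 233.91
  Tina: 260.5
  Frank: 230.95
  Zane: 36.74
  Iris: 494.77
  Rosa: 242.02
Minimum: Zane (36.74)

ANSWER: Zane


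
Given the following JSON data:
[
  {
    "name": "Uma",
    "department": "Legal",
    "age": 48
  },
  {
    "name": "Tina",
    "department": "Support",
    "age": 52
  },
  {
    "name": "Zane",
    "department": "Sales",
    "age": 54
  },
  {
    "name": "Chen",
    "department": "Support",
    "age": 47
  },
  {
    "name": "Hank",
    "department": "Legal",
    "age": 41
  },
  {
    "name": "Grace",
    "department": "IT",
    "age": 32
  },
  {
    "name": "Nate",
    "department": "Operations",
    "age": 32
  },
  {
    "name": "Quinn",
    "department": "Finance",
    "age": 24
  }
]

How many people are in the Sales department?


Scanning records for department = Sales
  Record 2: Zane
Count: 1

ANSWER: 1


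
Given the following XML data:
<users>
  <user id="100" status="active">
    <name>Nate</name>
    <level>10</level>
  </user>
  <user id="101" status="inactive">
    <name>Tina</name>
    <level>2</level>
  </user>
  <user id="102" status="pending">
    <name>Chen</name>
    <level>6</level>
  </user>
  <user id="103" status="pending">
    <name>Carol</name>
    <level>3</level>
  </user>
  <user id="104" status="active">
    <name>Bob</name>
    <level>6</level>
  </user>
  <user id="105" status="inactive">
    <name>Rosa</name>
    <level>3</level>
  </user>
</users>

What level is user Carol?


Finding user: Carol
<level>3</level>

ANSWER: 3


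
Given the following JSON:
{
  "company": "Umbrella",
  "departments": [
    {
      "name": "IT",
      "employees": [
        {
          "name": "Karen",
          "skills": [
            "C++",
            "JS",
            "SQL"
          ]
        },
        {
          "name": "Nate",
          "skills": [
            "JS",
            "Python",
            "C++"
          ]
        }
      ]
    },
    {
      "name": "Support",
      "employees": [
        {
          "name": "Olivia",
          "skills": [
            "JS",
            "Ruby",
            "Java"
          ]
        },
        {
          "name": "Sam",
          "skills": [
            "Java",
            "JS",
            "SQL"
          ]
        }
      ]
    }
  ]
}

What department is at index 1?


Path: departments[1].name
Value: Support

ANSWER: Support


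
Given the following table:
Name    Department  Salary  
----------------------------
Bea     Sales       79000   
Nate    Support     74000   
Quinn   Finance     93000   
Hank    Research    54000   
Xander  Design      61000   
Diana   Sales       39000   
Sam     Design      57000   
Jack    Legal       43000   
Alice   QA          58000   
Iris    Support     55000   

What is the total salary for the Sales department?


Sales department members:
  Bea: 79000
  Diana: 39000
Total = 79000 + 39000 = 118000

ANSWER: 118000


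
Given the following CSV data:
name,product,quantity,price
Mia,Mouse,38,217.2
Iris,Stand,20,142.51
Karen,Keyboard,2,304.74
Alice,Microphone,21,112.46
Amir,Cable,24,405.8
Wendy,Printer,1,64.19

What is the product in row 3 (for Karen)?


Row 3: Karen
Column 'product' = Keyboard

ANSWER: Keyboard


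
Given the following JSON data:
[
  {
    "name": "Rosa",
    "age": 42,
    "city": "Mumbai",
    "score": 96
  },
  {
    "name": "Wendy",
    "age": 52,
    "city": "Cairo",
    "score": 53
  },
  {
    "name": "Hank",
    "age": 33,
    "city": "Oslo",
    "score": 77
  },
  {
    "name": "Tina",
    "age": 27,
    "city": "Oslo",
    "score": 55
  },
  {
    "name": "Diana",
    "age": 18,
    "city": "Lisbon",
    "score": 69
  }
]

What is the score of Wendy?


Looking up record where name = Wendy
Record index: 1
Field 'score' = 53

ANSWER: 53
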